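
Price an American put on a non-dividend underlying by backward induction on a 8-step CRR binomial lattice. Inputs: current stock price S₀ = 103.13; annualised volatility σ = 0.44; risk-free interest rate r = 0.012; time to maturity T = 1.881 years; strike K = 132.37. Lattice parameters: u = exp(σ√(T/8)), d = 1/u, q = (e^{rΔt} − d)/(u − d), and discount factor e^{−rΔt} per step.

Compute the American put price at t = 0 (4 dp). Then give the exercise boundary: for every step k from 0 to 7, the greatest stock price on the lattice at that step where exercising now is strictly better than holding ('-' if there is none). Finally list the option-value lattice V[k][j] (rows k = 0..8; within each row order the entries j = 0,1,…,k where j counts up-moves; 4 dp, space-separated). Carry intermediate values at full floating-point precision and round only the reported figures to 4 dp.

price = 43.7959
boundary = - - - 54.3762 43.9289 54.3762 67.3081 83.3156
tree:
43.7959
54.7328 30.8856
66.3802 41.0343 18.8449
77.9938 52.7949 27.1138 8.9951
88.4411 65.4815 37.8316 14.3635 2.5802
96.8812 77.9938 50.8074 22.4265 4.7340 0.0000
103.6997 88.4411 65.0619 33.9417 8.6858 0.0000 0.0000
109.2081 96.8812 77.9938 49.0544 15.9366 0.0000 0.0000 0.0000
113.6582 103.6997 88.4411 65.0619 29.2400 0.0000 0.0000 0.0000 0.0000

Δt=0.23513, u=1.23782, d=0.80787, q=0.45343, disc=e^(-rΔt)=0.99718
k=8 terminal: V=max(K-S,0) → 113.6582 103.6997 88.4411 65.0619 29.2400 0.0000 0.0000 0.0000 0.0000
k=7: j=0 S=23.1619 intr=109.2081 cont=108.8352 V=109.2081[EX]; j=1 S=35.4888 intr=96.8812 cont=96.5082 V=96.8812[EX]; j=2 S=54.3762 intr=77.9938 cont=77.6209 V=77.9938[EX]; j=3 S=83.3156 intr=49.0544 cont=48.6815 V=49.0544[EX]; j=4 S=127.6567 intr=4.7133 cont=15.9366 V=15.9366[hold]; j=5 S=195.5966 intr=0.0000 cont=0.0000 V=0.0000[hold]; j=6 S=299.6945 intr=0.0000 cont=0.0000 V=0.0000[hold]; j=7 S=459.1940 intr=0.0000 cont=0.0000 V=0.0000[hold]  S*(7)=83.3156
k=6: j=0 S=28.6703 intr=103.6997 cont=103.3267 V=103.6997[EX]; j=1 S=43.9289 intr=88.4411 cont=88.0682 V=88.4411[EX]; j=2 S=67.3081 intr=65.0619 cont=64.6889 V=65.0619[EX]; j=3 S=103.1300 intr=29.2400 cont=33.9417 V=33.9417[hold]; j=4 S=158.0165 intr=0.0000 cont=8.6858 V=8.6858[hold]; j=5 S=242.1140 intr=0.0000 cont=0.0000 V=0.0000[hold]; j=6 S=370.9689 intr=0.0000 cont=0.0000 V=0.0000[hold]  S*(6)=67.3081
k=5: j=0 S=35.4888 intr=96.8812 cont=96.5082 V=96.8812[EX]; j=1 S=54.3762 intr=77.9938 cont=77.6209 V=77.9938[EX]; j=2 S=83.3156 intr=49.0544 cont=50.8074 V=50.8074[hold]; j=3 S=127.6567 intr=4.7133 cont=22.4265 V=22.4265[hold]; j=4 S=195.5966 intr=0.0000 cont=4.7340 V=4.7340[hold]; j=5 S=299.6945 intr=0.0000 cont=0.0000 V=0.0000[hold]  S*(5)=54.3762
k=4: j=0 S=43.9289 intr=88.4411 cont=88.0682 V=88.4411[EX]; j=1 S=67.3081 intr=65.0619 cont=65.4815 V=65.4815[hold]; j=2 S=103.1300 intr=29.2400 cont=37.8316 V=37.8316[hold]; j=3 S=158.0165 intr=0.0000 cont=14.3635 V=14.3635[hold]; j=4 S=242.1140 intr=0.0000 cont=2.5802 V=2.5802[hold]  S*(4)=43.9289
k=3: j=0 S=54.3762 intr=77.9938 cont=77.8106 V=77.9938[EX]; j=1 S=83.3156 intr=49.0544 cont=52.7949 V=52.7949[hold]; j=2 S=127.6567 intr=4.7133 cont=27.1138 V=27.1138[hold]; j=3 S=195.5966 intr=0.0000 cont=8.9951 V=8.9951[hold]  S*(3)=54.3762
k=2: j=0 S=67.3081 intr=65.0619 cont=66.3802 V=66.3802[hold]; j=1 S=103.1300 intr=29.2400 cont=41.0343 V=41.0343[hold]; j=2 S=158.0165 intr=0.0000 cont=18.8449 V=18.8449[hold]  S*(2)=-
k=1: j=0 S=83.3156 intr=49.0544 cont=54.7328 V=54.7328[hold]; j=1 S=127.6567 intr=4.7133 cont=30.8856 V=30.8856[hold]  S*(1)=-
k=0: j=0 S=103.1300 intr=29.2400 cont=43.7959 V=43.7959[hold]  S*(0)=-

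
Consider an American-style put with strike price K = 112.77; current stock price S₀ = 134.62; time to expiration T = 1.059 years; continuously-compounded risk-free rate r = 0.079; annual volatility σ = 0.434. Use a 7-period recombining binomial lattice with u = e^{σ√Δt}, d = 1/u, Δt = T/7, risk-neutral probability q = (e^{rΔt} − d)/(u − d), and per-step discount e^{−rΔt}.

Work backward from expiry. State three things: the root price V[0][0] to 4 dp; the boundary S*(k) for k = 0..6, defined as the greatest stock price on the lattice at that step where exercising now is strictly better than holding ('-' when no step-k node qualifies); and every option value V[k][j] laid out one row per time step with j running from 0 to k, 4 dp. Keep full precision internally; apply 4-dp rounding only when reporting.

price = 9.1516
boundary = - - - - 68.5272 81.1287 96.0475
tree:
9.1516
14.3498 4.0361
21.8090 7.0390 1.0505
31.8612 12.0169 2.0983 0.0000
44.2428 19.9220 4.1913 0.0000 0.0000
54.8870 31.6413 8.3719 0.0000 0.0000 0.0000
63.8778 44.2428 16.7225 0.0000 0.0000 0.0000 0.0000
71.4721 54.8870 31.6413 0.0000 0.0000 0.0000 0.0000 0.0000

Δt=0.15129, u=1.18389, d=0.84467, q=0.49334, disc=e^(-rΔt)=0.98812
k=7 terminal: V=max(K-S,0) → 71.4721 54.8870 31.6413 0.0000 0.0000 0.0000 0.0000 0.0000
k=6: j=0 S=48.8922 intr=63.8778 cont=62.5380 V=63.8778[EX]; j=1 S=68.5272 intr=44.2428 cont=42.9030 V=44.2428[EX]; j=2 S=96.0475 intr=16.7225 cont=15.8408 V=16.7225[EX]; j=3 S=134.6200 intr=0.0000 cont=0.0000 V=0.0000[hold]; j=4 S=188.6831 intr=0.0000 cont=0.0000 V=0.0000[hold]; j=5 S=264.4577 intr=0.0000 cont=0.0000 V=0.0000[hold]; j=6 S=370.6632 intr=0.0000 cont=0.0000 V=0.0000[hold]  S*(6)=96.0475
k=5: j=0 S=57.8830 intr=54.8870 cont=53.5472 V=54.8870[EX]; j=1 S=81.1287 intr=31.6413 cont=30.3015 V=31.6413[EX]; j=2 S=113.7098 intr=0.0000 cont=8.3719 V=8.3719[hold]; j=3 S=159.3754 intr=0.0000 cont=0.0000 V=0.0000[hold]; j=4 S=223.3801 intr=0.0000 cont=0.0000 V=0.0000[hold]; j=5 S=313.0890 intr=0.0000 cont=0.0000 V=0.0000[hold]  S*(5)=81.1287
k=4: j=0 S=68.5272 intr=44.2428 cont=42.9030 V=44.2428[EX]; j=1 S=96.0475 intr=16.7225 cont=19.9220 V=19.9220[hold]; j=2 S=134.6200 intr=0.0000 cont=4.1913 V=4.1913[hold]; j=3 S=188.6831 intr=0.0000 cont=0.0000 V=0.0000[hold]; j=4 S=264.4577 intr=0.0000 cont=0.0000 V=0.0000[hold]  S*(4)=68.5272
k=3: j=0 S=81.1287 intr=31.6413 cont=31.8612 V=31.8612[hold]; j=1 S=113.7098 intr=0.0000 cont=12.0169 V=12.0169[hold]; j=2 S=159.3754 intr=0.0000 cont=2.0983 V=2.0983[hold]; j=3 S=223.3801 intr=0.0000 cont=0.0000 V=0.0000[hold]  S*(3)=-
k=2: j=0 S=96.0475 intr=16.7225 cont=21.8090 V=21.8090[hold]; j=1 S=134.6200 intr=0.0000 cont=7.0390 V=7.0390[hold]; j=2 S=188.6831 intr=0.0000 cont=1.0505 V=1.0505[hold]  S*(2)=-
k=1: j=0 S=113.7098 intr=0.0000 cont=14.3498 V=14.3498[hold]; j=1 S=159.3754 intr=0.0000 cont=4.0361 V=4.0361[hold]  S*(1)=-
k=0: j=0 S=134.6200 intr=0.0000 cont=9.1516 V=9.1516[hold]  S*(0)=-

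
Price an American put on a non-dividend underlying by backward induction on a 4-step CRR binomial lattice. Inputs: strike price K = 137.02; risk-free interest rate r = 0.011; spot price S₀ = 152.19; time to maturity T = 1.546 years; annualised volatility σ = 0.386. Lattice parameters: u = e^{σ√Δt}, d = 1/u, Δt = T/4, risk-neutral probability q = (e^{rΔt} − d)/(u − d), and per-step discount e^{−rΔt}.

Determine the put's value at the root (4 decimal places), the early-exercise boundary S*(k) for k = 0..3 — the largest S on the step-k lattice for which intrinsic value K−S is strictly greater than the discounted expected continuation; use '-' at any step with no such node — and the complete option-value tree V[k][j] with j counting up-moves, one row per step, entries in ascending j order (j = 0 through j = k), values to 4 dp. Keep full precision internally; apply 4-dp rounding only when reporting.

Δt=0.38650  u=1.27121  d=0.78665  q=0.44909  discount=0.99576
step 4 (expiry): payoffs max(K−S,0) = 78.7412 42.8422 0.0000 0.0000 0.0000
step 3: (k=3,j=0): S=74.0849, (K−S)⁺=62.9351, hold=62.3538 ⇒ V=62.9351 exercise | (k=3,j=1): S=119.7201, (K−S)⁺=17.2999, hold=23.5023 ⇒ V=23.5023 continue | (k=3,j=2): S=193.4661, (K−S)⁺=0.0000, hold=0.0000 ⇒ V=0.0000 continue | (k=3,j=3): S=312.6387, (K−S)⁺=0.0000, hold=0.0000 ⇒ V=0.0000 continue  boundary S*=74.0849
step 2: (k=2,j=0): S=94.1778, (K−S)⁺=42.8422, hold=45.0345 ⇒ V=45.0345 continue | (k=2,j=1): S=152.1900, (K−S)⁺=0.0000, hold=12.8928 ⇒ V=12.8928 continue | (k=2,j=2): S=245.9370, (K−S)⁺=0.0000, hold=0.0000 ⇒ V=0.0000 continue  boundary S*=-
step 1: (k=1,j=0): S=119.7201, (K−S)⁺=17.2999, hold=30.4703 ⇒ V=30.4703 continue | (k=1,j=1): S=193.4661, (K−S)⁺=0.0000, hold=7.0727 ⇒ V=7.0727 continue  boundary S*=-
step 0: (k=0,j=0): S=152.1900, (K−S)⁺=0.0000, hold=19.8781 ⇒ V=19.8781 continue  boundary S*=-

price = 19.8781
boundary = - - - 74.0849
tree:
19.8781
30.4703 7.0727
45.0345 12.8928 0.0000
62.9351 23.5023 0.0000 0.0000
78.7412 42.8422 0.0000 0.0000 0.0000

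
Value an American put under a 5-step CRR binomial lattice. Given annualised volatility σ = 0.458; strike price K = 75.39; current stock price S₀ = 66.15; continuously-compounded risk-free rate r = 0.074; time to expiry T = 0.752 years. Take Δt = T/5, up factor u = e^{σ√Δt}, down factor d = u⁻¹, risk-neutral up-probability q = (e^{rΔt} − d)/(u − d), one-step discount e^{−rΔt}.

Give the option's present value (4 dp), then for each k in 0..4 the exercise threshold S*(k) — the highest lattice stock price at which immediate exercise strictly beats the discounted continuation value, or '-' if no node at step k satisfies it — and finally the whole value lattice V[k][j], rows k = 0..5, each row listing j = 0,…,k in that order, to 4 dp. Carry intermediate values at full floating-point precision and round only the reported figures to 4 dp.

price = 14.2436
boundary = - - 46.3716 55.3848 46.3716
tree:
14.2436
20.8024 7.6634
29.0184 12.6275 2.6113
36.5649 20.0052 5.1478 0.0000
42.8832 29.0184 10.1480 0.0000 0.0000
48.1733 36.5649 20.0052 0.0000 0.0000 0.0000

params: Δt=0.15040 u=1.19437 d=0.83726 q=0.48705 e^(-rΔt)=0.98893
t_5 payoffs: 48.1733 36.5649 20.0052 0.0000 0.0000 0.0000
t_4: node(4,0) S=32.5068 payoff=42.8832 vs cont=42.0488 → 42.8832 [stop]  node(4,1) S=46.3716 payoff=29.0184 vs cont=28.1840 → 29.0184 [stop]  node(4,2) S=66.1500 payoff=9.2400 vs cont=10.1480 → 10.1480 [wait]  node(4,3) S=94.3643 payoff=0.0000 vs cont=0.0000 → 0.0000 [wait]  node(4,4) S=134.6126 payoff=0.0000 vs cont=0.0000 → 0.0000 [wait]  ⇒ S*(4)=46.3716
t_3: node(3,0) S=38.8251 payoff=36.5649 vs cont=35.7305 → 36.5649 [stop]  node(3,1) S=55.3848 payoff=20.0052 vs cont=19.6081 → 20.0052 [stop]  node(3,2) S=79.0076 payoff=0.0000 vs cont=5.1478 → 5.1478 [wait]  node(3,3) S=112.7059 payoff=0.0000 vs cont=0.0000 → 0.0000 [wait]  ⇒ S*(3)=55.3848
t_2: node(2,0) S=46.3716 payoff=29.0184 vs cont=28.1840 → 29.0184 [stop]  node(2,1) S=66.1500 payoff=9.2400 vs cont=12.6275 → 12.6275 [wait]  node(2,2) S=94.3643 payoff=0.0000 vs cont=2.6113 → 2.6113 [wait]  ⇒ S*(2)=46.3716
t_1: node(1,0) S=55.3848 payoff=20.0052 vs cont=20.8024 → 20.8024 [wait]  node(1,1) S=79.0076 payoff=0.0000 vs cont=7.6634 → 7.6634 [wait]  ⇒ S*(1)=-
t_0: node(0,0) S=66.1500 payoff=9.2400 vs cont=14.2436 → 14.2436 [wait]  ⇒ S*(0)=-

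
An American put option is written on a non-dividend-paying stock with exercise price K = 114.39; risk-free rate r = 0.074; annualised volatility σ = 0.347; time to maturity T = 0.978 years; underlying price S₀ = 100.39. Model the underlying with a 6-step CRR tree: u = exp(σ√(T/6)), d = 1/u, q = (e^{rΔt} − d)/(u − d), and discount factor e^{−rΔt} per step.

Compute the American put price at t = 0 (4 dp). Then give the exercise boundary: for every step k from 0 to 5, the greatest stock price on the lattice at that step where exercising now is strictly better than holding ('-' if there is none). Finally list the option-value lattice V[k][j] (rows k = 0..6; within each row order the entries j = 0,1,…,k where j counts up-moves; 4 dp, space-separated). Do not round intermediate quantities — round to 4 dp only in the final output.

params: Δt=0.16300 u=1.15038 d=0.86928 q=0.50820 e^(-rΔt)=0.98801
t_6 payoffs: 71.0753 57.0682 38.5313 14.0000 0.0000 0.0000 0.0000
t_5: node(5,0) S=49.8285 payoff=64.5615 vs cont=63.1900 → 64.5615 [stop]  node(5,1) S=65.9421 payoff=48.4479 vs cont=47.0764 → 48.4479 [stop]  node(5,2) S=87.2666 payoff=27.1234 vs cont=25.7520 → 27.1234 [stop]  node(5,3) S=115.4870 payoff=0.0000 vs cont=6.8026 → 6.8026 [wait]  node(5,4) S=152.8334 payoff=0.0000 vs cont=0.0000 → 0.0000 [wait]  node(5,5) S=202.2569 payoff=0.0000 vs cont=0.0000 → 0.0000 [wait]  ⇒ S*(5)=87.2666
t_4: node(4,0) S=57.3218 payoff=57.0682 vs cont=55.6967 → 57.0682 [stop]  node(4,1) S=75.8587 payoff=38.5313 vs cont=37.1598 → 38.5313 [stop]  node(4,2) S=100.3900 payoff=14.0000 vs cont=16.5950 → 16.5950 [wait]  node(4,3) S=132.8543 payoff=0.0000 vs cont=3.3054 → 3.3054 [wait]  node(4,4) S=175.8170 payoff=0.0000 vs cont=0.0000 → 0.0000 [wait]  ⇒ S*(4)=75.8587
t_3: node(3,0) S=65.9421 payoff=48.4479 vs cont=47.0764 → 48.4479 [stop]  node(3,1) S=87.2666 payoff=27.1234 vs cont=27.0549 → 27.1234 [stop]  node(3,2) S=115.4870 payoff=0.0000 vs cont=9.7232 → 9.7232 [wait]  node(3,3) S=152.8334 payoff=0.0000 vs cont=1.6061 → 1.6061 [wait]  ⇒ S*(3)=87.2666
t_2: node(2,0) S=75.8587 payoff=38.5313 vs cont=37.1598 → 38.5313 [stop]  node(2,1) S=100.3900 payoff=14.0000 vs cont=18.0614 → 18.0614 [wait]  node(2,2) S=132.8543 payoff=0.0000 vs cont=5.5310 → 5.5310 [wait]  ⇒ S*(2)=75.8587
t_1: node(1,0) S=87.2666 payoff=27.1234 vs cont=27.7912 → 27.7912 [wait]  node(1,1) S=115.4870 payoff=0.0000 vs cont=11.5532 → 11.5532 [wait]  ⇒ S*(1)=-
t_0: node(0,0) S=100.3900 payoff=14.0000 vs cont=19.3048 → 19.3048 [wait]  ⇒ S*(0)=-

price = 19.3048
boundary = - - 75.8587 87.2666 75.8587 87.2666
tree:
19.3048
27.7912 11.5532
38.5313 18.0614 5.5310
48.4479 27.1234 9.7232 1.6061
57.0682 38.5313 16.5950 3.3054 0.0000
64.5615 48.4479 27.1234 6.8026 0.0000 0.0000
71.0753 57.0682 38.5313 14.0000 0.0000 0.0000 0.0000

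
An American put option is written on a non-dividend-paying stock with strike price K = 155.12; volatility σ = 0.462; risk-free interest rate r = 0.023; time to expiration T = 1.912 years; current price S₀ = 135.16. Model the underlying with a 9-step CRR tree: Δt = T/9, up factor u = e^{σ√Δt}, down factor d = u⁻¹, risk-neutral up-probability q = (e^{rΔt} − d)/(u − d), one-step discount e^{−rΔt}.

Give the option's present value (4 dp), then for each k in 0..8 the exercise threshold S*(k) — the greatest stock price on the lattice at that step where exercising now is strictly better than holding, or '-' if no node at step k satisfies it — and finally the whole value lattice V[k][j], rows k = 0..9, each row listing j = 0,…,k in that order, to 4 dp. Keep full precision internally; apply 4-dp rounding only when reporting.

params: Δt=0.21244 u=1.23731 d=0.80820 q=0.45838 e^(-rΔt)=0.99513
t_9 payoffs: 135.2350 124.6771 108.5135 83.7678 45.8835 0.0000 0.0000 0.0000 0.0000 0.0000
t_8: node(8,0) S=24.6040 payoff=130.5160 vs cont=129.7599 → 130.5160 [stop]  node(8,1) S=37.6675 payoff=117.4525 vs cont=116.6964 → 117.4525 [stop]  node(8,2) S=57.6670 payoff=97.4530 vs cont=96.6969 → 97.4530 [stop]  node(8,3) S=88.2852 payoff=66.8348 vs cont=66.0787 → 66.8348 [stop]  node(8,4) S=135.1600 payoff=19.9600 vs cont=24.7303 → 24.7303 [wait]  node(8,5) S=206.9230 payoff=0.0000 vs cont=0.0000 → 0.0000 [wait]  node(8,6) S=316.7883 payoff=0.0000 vs cont=0.0000 → 0.0000 [wait]  node(8,7) S=484.9865 payoff=0.0000 vs cont=0.0000 → 0.0000 [wait]  node(8,8) S=742.4892 payoff=0.0000 vs cont=0.0000 → 0.0000 [wait]  ⇒ S*(8)=88.2852
t_7: node(7,0) S=30.4429 payoff=124.6771 vs cont=123.9210 → 124.6771 [stop]  node(7,1) S=46.6065 payoff=108.5135 vs cont=107.7573 → 108.5135 [stop]  node(7,2) S=71.3522 payoff=83.7678 vs cont=83.0117 → 83.7678 [stop]  node(7,3) S=109.2365 payoff=45.8835 vs cont=47.3033 → 47.3033 [wait]  node(7,4) S=167.2355 payoff=0.0000 vs cont=13.3292 → 13.3292 [wait]  node(7,5) S=256.0289 payoff=0.0000 vs cont=0.0000 → 0.0000 [wait]  node(7,6) S=391.9669 payoff=0.0000 vs cont=0.0000 → 0.0000 [wait]  node(7,7) S=600.0810 payoff=0.0000 vs cont=0.0000 → 0.0000 [wait]  ⇒ S*(7)=71.3522
t_6: node(6,0) S=37.6675 payoff=117.4525 vs cont=116.6964 → 117.4525 [stop]  node(6,1) S=57.6670 payoff=97.4530 vs cont=96.6969 → 97.4530 [stop]  node(6,2) S=88.2852 payoff=66.8348 vs cont=66.7264 → 66.8348 [stop]  node(6,3) S=135.1600 payoff=19.9600 vs cont=31.5756 → 31.5756 [wait]  node(6,4) S=206.9230 payoff=0.0000 vs cont=7.1842 → 7.1842 [wait]  node(6,5) S=316.7883 payoff=0.0000 vs cont=0.0000 → 0.0000 [wait]  node(6,6) S=484.9865 payoff=0.0000 vs cont=0.0000 → 0.0000 [wait]  ⇒ S*(6)=88.2852
t_5: node(5,0) S=46.6065 payoff=108.5135 vs cont=107.7573 → 108.5135 [stop]  node(5,1) S=71.3522 payoff=83.7678 vs cont=83.0117 → 83.7678 [stop]  node(5,2) S=109.2365 payoff=45.8835 vs cont=50.4258 → 50.4258 [wait]  node(5,3) S=167.2355 payoff=0.0000 vs cont=20.2957 → 20.2957 [wait]  node(5,4) S=256.0289 payoff=0.0000 vs cont=3.8721 → 3.8721 [wait]  node(5,5) S=391.9669 payoff=0.0000 vs cont=0.0000 → 0.0000 [wait]  ⇒ S*(5)=71.3522
t_4: node(4,0) S=57.6670 payoff=97.4530 vs cont=96.6969 → 97.4530 [stop]  node(4,1) S=88.2852 payoff=66.8348 vs cont=68.1507 → 68.1507 [wait]  node(4,2) S=135.1600 payoff=19.9600 vs cont=36.4363 → 36.4363 [wait]  node(4,3) S=206.9230 payoff=0.0000 vs cont=12.7052 → 12.7052 [wait]  node(4,4) S=316.7883 payoff=0.0000 vs cont=2.0870 → 2.0870 [wait]  ⇒ S*(4)=57.6670
t_3: node(3,0) S=71.3522 payoff=83.7678 vs cont=83.6119 → 83.7678 [stop]  node(3,1) S=109.2365 payoff=45.8835 vs cont=53.3521 → 53.3521 [wait]  node(3,2) S=167.2355 payoff=0.0000 vs cont=25.4339 → 25.4339 [wait]  node(3,3) S=256.0289 payoff=0.0000 vs cont=7.7999 → 7.7999 [wait]  ⇒ S*(3)=71.3522
t_2: node(2,0) S=88.2852 payoff=66.8348 vs cont=69.4855 → 69.4855 [wait]  node(2,1) S=135.1600 payoff=19.9600 vs cont=40.3573 → 40.3573 [wait]  node(2,2) S=206.9230 payoff=0.0000 vs cont=17.2662 → 17.2662 [wait]  ⇒ S*(2)=-
t_1: node(1,0) S=109.2365 payoff=45.8835 vs cont=55.8602 → 55.8602 [wait]  node(1,1) S=167.2355 payoff=0.0000 vs cont=29.6277 → 29.6277 [wait]  ⇒ S*(1)=-
t_0: node(0,0) S=135.1600 payoff=19.9600 vs cont=43.6221 → 43.6221 [wait]  ⇒ S*(0)=-

price = 43.6221
boundary = - - - 71.3522 57.6670 71.3522 88.2852 71.3522 88.2852
tree:
43.6221
55.8602 29.6277
69.4855 40.3573 17.2662
83.7678 53.3521 25.4339 7.7999
97.4530 68.1507 36.4363 12.7052 2.0870
108.5135 83.7678 50.4258 20.2957 3.8721 0.0000
117.4525 97.4530 66.8348 31.5756 7.1842 0.0000 0.0000
124.6771 108.5135 83.7678 47.3033 13.3292 0.0000 0.0000 0.0000
130.5160 117.4525 97.4530 66.8348 24.7303 0.0000 0.0000 0.0000 0.0000
135.2350 124.6771 108.5135 83.7678 45.8835 0.0000 0.0000 0.0000 0.0000 0.0000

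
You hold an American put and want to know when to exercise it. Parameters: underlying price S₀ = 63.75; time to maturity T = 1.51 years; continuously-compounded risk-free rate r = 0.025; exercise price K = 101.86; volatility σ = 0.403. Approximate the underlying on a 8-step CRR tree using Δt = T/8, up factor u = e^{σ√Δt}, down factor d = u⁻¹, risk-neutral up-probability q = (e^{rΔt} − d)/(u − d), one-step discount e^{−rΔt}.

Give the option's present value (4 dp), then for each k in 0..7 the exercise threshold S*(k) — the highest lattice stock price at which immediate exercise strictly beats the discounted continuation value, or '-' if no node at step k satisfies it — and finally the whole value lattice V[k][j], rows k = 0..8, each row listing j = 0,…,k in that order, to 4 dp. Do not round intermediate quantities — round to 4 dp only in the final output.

params: Δt=0.18875 u=1.19135 d=0.83939 q=0.46978 e^(-rΔt)=0.99529
t_8 payoffs: 86.1501 79.5628 70.2134 56.9438 38.1100 11.3791 0.0000 0.0000 0.0000
t_7: node(7,0) S=18.7159 payoff=83.1441 vs cont=82.6645 → 83.1441 [stop]  node(7,1) S=26.5637 payoff=75.2963 vs cont=74.8168 → 75.2963 [stop]  node(7,2) S=37.7021 payoff=64.1579 vs cont=63.6784 → 64.1579 [stop]  node(7,3) S=53.5108 payoff=48.3492 vs cont=47.8696 → 48.3492 [stop]  node(7,4) S=75.9484 payoff=25.9116 vs cont=25.4321 → 25.9116 [stop]  node(7,5) S=107.7942 payoff=0.0000 vs cont=6.0050 → 6.0050 [wait]  node(7,6) S=152.9932 payoff=0.0000 vs cont=0.0000 → 0.0000 [wait]  node(7,7) S=217.1445 payoff=0.0000 vs cont=0.0000 → 0.0000 [wait]  ⇒ S*(7)=75.9484
t_6: node(6,0) S=22.2972 payoff=79.5628 vs cont=79.0833 → 79.5628 [stop]  node(6,1) S=31.6466 payoff=70.2134 vs cont=69.7339 → 70.2134 [stop]  node(6,2) S=44.9162 payoff=56.9438 vs cont=56.4642 → 56.9438 [stop]  node(6,3) S=63.7500 payoff=38.1100 vs cont=37.6305 → 38.1100 [stop]  node(6,4) S=90.4809 payoff=11.3791 vs cont=16.4820 → 16.4820 [wait]  node(6,5) S=128.4203 payoff=0.0000 vs cont=3.1690 → 3.1690 [wait]  node(6,6) S=182.2680 payoff=0.0000 vs cont=0.0000 → 0.0000 [wait]  ⇒ S*(6)=63.7500
t_5: node(5,0) S=26.5637 payoff=75.2963 vs cont=74.8168 → 75.2963 [stop]  node(5,1) S=37.7021 payoff=64.1579 vs cont=63.6784 → 64.1579 [stop]  node(5,2) S=53.5108 payoff=48.3492 vs cont=47.8696 → 48.3492 [stop]  node(5,3) S=75.9484 payoff=25.9116 vs cont=27.8180 → 27.8180 [wait]  node(5,4) S=107.7942 payoff=0.0000 vs cont=10.1797 → 10.1797 [wait]  node(5,5) S=152.9932 payoff=0.0000 vs cont=1.6724 → 1.6724 [wait]  ⇒ S*(5)=53.5108
t_4: node(4,0) S=31.6466 payoff=70.2134 vs cont=69.7339 → 70.2134 [stop]  node(4,1) S=44.9162 payoff=56.9438 vs cont=56.4642 → 56.9438 [stop]  node(4,2) S=63.7500 payoff=38.1100 vs cont=38.5219 → 38.5219 [wait]  node(4,3) S=90.4809 payoff=11.3791 vs cont=19.4399 → 19.4399 [wait]  node(4,4) S=128.4203 payoff=0.0000 vs cont=6.1540 → 6.1540 [wait]  ⇒ S*(4)=44.9162
t_3: node(3,0) S=37.7021 payoff=64.1579 vs cont=63.6784 → 64.1579 [stop]  node(3,1) S=53.5108 payoff=48.3492 vs cont=48.0622 → 48.3492 [stop]  node(3,2) S=75.9484 payoff=25.9116 vs cont=29.4184 → 29.4184 [wait]  node(3,3) S=107.7942 payoff=0.0000 vs cont=13.1364 → 13.1364 [wait]  ⇒ S*(3)=53.5108
t_2: node(2,0) S=44.9162 payoff=56.9438 vs cont=56.4642 → 56.9438 [stop]  node(2,1) S=63.7500 payoff=38.1100 vs cont=39.2702 → 39.2702 [wait]  node(2,2) S=90.4809 payoff=11.3791 vs cont=21.6670 → 21.6670 [wait]  ⇒ S*(2)=44.9162
t_1: node(1,0) S=53.5108 payoff=48.3492 vs cont=48.4121 → 48.4121 [wait]  node(1,1) S=75.9484 payoff=25.9116 vs cont=30.8546 → 30.8546 [wait]  ⇒ S*(1)=-
t_0: node(0,0) S=63.7500 payoff=38.1100 vs cont=39.9749 → 39.9749 [wait]  ⇒ S*(0)=-

price = 39.9749
boundary = - - 44.9162 53.5108 44.9162 53.5108 63.7500 75.9484
tree:
39.9749
48.4121 30.8546
56.9438 39.2702 21.6670
64.1579 48.3492 29.4184 13.1364
70.2134 56.9438 38.5219 19.4399 6.1540
75.2963 64.1579 48.3492 27.8180 10.1797 1.6724
79.5628 70.2134 56.9438 38.1100 16.4820 3.1690 0.0000
83.1441 75.2963 64.1579 48.3492 25.9116 6.0050 0.0000 0.0000
86.1501 79.5628 70.2134 56.9438 38.1100 11.3791 0.0000 0.0000 0.0000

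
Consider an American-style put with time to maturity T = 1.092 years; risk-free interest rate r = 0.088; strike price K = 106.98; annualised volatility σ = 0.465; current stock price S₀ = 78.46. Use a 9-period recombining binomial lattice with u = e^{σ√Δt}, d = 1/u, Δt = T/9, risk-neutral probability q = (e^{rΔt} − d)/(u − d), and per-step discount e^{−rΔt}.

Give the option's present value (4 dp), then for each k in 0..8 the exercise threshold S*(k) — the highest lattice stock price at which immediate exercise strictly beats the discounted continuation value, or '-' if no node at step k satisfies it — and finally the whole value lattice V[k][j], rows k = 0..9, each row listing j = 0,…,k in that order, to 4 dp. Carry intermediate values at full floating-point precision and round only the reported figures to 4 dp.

price = 31.2017
boundary = - 66.7274 56.7493 66.7274 56.7493 66.7274 56.7493 66.7274 78.4600
tree:
31.2017
40.2526 22.5583
50.2307 30.6055 14.7605
58.7168 40.2526 21.3351 8.3096
65.9339 50.2307 29.8550 13.0237 3.6348
72.0717 58.7168 40.2526 19.7951 6.3323 0.9353
77.2918 65.9339 50.2307 28.9413 10.8050 1.8630 0.0000
81.7312 72.0717 58.7168 40.2526 17.9203 3.7110 0.0000 0.0000
85.5068 77.2918 65.9339 50.2307 28.5200 7.3920 0.0000 0.0000 0.0000
88.7178 81.7312 72.0717 58.7168 40.2526 14.7245 0.0000 0.0000 0.0000 0.0000

params: Δt=0.12133 u=1.17583 d=0.85046 q=0.49259 e^(-rΔt)=0.98938
t_9 payoffs: 88.7178 81.7312 72.0717 58.7168 40.2526 14.7245 0.0000 0.0000 0.0000 0.0000
t_8: node(8,0) S=21.4732 payoff=85.5068 vs cont=84.3707 → 85.5068 [stop]  node(8,1) S=29.6882 payoff=77.2918 vs cont=76.1556 → 77.2918 [stop]  node(8,2) S=41.0461 payoff=65.9339 vs cont=64.7977 → 65.9339 [stop]  node(8,3) S=56.7493 payoff=50.2307 vs cont=49.0946 → 50.2307 [stop]  node(8,4) S=78.4600 payoff=28.5200 vs cont=27.3838 → 28.5200 [stop]  node(8,5) S=108.4767 payoff=0.0000 vs cont=7.3920 → 7.3920 [wait]  node(8,6) S=149.9769 payoff=0.0000 vs cont=0.0000 → 0.0000 [wait]  node(8,7) S=207.3541 payoff=0.0000 vs cont=0.0000 → 0.0000 [wait]  node(8,8) S=286.6821 payoff=0.0000 vs cont=0.0000 → 0.0000 [wait]  ⇒ S*(8)=78.4600
t_7: node(7,0) S=25.2488 payoff=81.7312 vs cont=80.5951 → 81.7312 [stop]  node(7,1) S=34.9083 payoff=72.0717 vs cont=70.9356 → 72.0717 [stop]  node(7,2) S=48.2632 payoff=58.7168 vs cont=57.5806 → 58.7168 [stop]  node(7,3) S=66.7274 payoff=40.2526 vs cont=39.1164 → 40.2526 [stop]  node(7,4) S=92.2555 payoff=14.7245 vs cont=17.9203 → 17.9203 [wait]  node(7,5) S=127.5500 payoff=0.0000 vs cont=3.7110 → 3.7110 [wait]  node(7,6) S=176.3472 payoff=0.0000 vs cont=0.0000 → 0.0000 [wait]  node(7,7) S=243.8129 payoff=0.0000 vs cont=0.0000 → 0.0000 [wait]  ⇒ S*(7)=66.7274
t_6: node(6,0) S=29.6882 payoff=77.2918 vs cont=76.1556 → 77.2918 [stop]  node(6,1) S=41.0461 payoff=65.9339 vs cont=64.7977 → 65.9339 [stop]  node(6,2) S=56.7493 payoff=50.2307 vs cont=49.0946 → 50.2307 [stop]  node(6,3) S=78.4600 payoff=28.5200 vs cont=28.9413 → 28.9413 [wait]  node(6,4) S=108.4767 payoff=0.0000 vs cont=10.8050 → 10.8050 [wait]  node(6,5) S=149.9769 payoff=0.0000 vs cont=1.8630 → 1.8630 [wait]  node(6,6) S=207.3541 payoff=0.0000 vs cont=0.0000 → 0.0000 [wait]  ⇒ S*(6)=56.7493
t_5: node(5,0) S=34.9083 payoff=72.0717 vs cont=70.9356 → 72.0717 [stop]  node(5,1) S=48.2632 payoff=58.7168 vs cont=57.5806 → 58.7168 [stop]  node(5,2) S=66.7274 payoff=40.2526 vs cont=39.3217 → 40.2526 [stop]  node(5,3) S=92.2555 payoff=14.7245 vs cont=19.7951 → 19.7951 [wait]  node(5,4) S=127.5500 payoff=0.0000 vs cont=6.3323 → 6.3323 [wait]  node(5,5) S=176.3472 payoff=0.0000 vs cont=0.9353 → 0.9353 [wait]  ⇒ S*(5)=66.7274
t_4: node(4,0) S=41.0461 payoff=65.9339 vs cont=64.7977 → 65.9339 [stop]  node(4,1) S=56.7493 payoff=50.2307 vs cont=49.0946 → 50.2307 [stop]  node(4,2) S=78.4600 payoff=28.5200 vs cont=29.8550 → 29.8550 [wait]  node(4,3) S=108.4767 payoff=0.0000 vs cont=13.0237 → 13.0237 [wait]  node(4,4) S=149.9769 payoff=0.0000 vs cont=3.6348 → 3.6348 [wait]  ⇒ S*(4)=56.7493
t_3: node(3,0) S=48.2632 payoff=58.7168 vs cont=57.5806 → 58.7168 [stop]  node(3,1) S=66.7274 payoff=40.2526 vs cont=39.7670 → 40.2526 [stop]  node(3,2) S=92.2555 payoff=14.7245 vs cont=21.3351 → 21.3351 [wait]  node(3,3) S=127.5500 payoff=0.0000 vs cont=8.3096 → 8.3096 [wait]  ⇒ S*(3)=66.7274
t_2: node(2,0) S=56.7493 payoff=50.2307 vs cont=49.0946 → 50.2307 [stop]  node(2,1) S=78.4600 payoff=28.5200 vs cont=30.6055 → 30.6055 [wait]  node(2,2) S=108.4767 payoff=0.0000 vs cont=14.7605 → 14.7605 [wait]  ⇒ S*(2)=56.7493
t_1: node(1,0) S=66.7274 payoff=40.2526 vs cont=40.1328 → 40.2526 [stop]  node(1,1) S=92.2555 payoff=14.7245 vs cont=22.5583 → 22.5583 [wait]  ⇒ S*(1)=66.7274
t_0: node(0,0) S=78.4600 payoff=28.5200 vs cont=31.2017 → 31.2017 [wait]  ⇒ S*(0)=-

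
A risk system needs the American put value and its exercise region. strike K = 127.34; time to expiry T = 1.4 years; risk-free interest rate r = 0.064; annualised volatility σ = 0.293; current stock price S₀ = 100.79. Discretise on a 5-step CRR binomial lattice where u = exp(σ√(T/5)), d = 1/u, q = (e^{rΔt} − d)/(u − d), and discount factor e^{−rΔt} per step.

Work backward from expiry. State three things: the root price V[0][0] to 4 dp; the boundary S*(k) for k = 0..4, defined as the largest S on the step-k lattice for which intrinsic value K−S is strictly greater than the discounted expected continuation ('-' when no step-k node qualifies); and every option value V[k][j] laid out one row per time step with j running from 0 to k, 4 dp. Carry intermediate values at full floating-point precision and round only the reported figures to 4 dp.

price = 27.9673
boundary = - 86.3145 73.9181 86.3145 100.7900
tree:
27.9673
41.0255 16.8580
53.4219 26.9463 8.1102
64.0381 41.0255 14.8567 2.1498
73.1295 53.4219 26.5500 4.5540 0.0000
80.9152 64.0381 41.0255 9.6469 0.0000 0.0000

params: Δt=0.28000 u=1.16771 d=0.85638 q=0.51940 e^(-rΔt)=0.98224
t_5 payoffs: 80.9152 64.0381 41.0255 9.6469 0.0000 0.0000
t_4: node(4,0) S=54.2105 payoff=73.1295 vs cont=70.8679 → 73.1295 [stop]  node(4,1) S=73.9181 payoff=53.4219 vs cont=51.1603 → 53.4219 [stop]  node(4,2) S=100.7900 payoff=26.5500 vs cont=24.2884 → 26.5500 [stop]  node(4,3) S=137.4309 payoff=0.0000 vs cont=4.5540 → 4.5540 [wait]  node(4,4) S=187.3921 payoff=0.0000 vs cont=0.0000 → 0.0000 [wait]  ⇒ S*(4)=100.7900
t_3: node(3,0) S=63.3019 payoff=64.0381 vs cont=61.7764 → 64.0381 [stop]  node(3,1) S=86.3145 payoff=41.0255 vs cont=38.7638 → 41.0255 [stop]  node(3,2) S=117.6931 payoff=9.6469 vs cont=14.8567 → 14.8567 [wait]  node(3,3) S=160.4789 payoff=0.0000 vs cont=2.1498 → 2.1498 [wait]  ⇒ S*(3)=86.3145
t_2: node(2,0) S=73.9181 payoff=53.4219 vs cont=51.1603 → 53.4219 [stop]  node(2,1) S=100.7900 payoff=26.5500 vs cont=26.9463 → 26.9463 [wait]  node(2,2) S=137.4309 payoff=0.0000 vs cont=8.1102 → 8.1102 [wait]  ⇒ S*(2)=73.9181
t_1: node(1,0) S=86.3145 payoff=41.0255 vs cont=38.9660 → 41.0255 [stop]  node(1,1) S=117.6931 payoff=9.6469 vs cont=16.8580 → 16.8580 [wait]  ⇒ S*(1)=86.3145
t_0: node(0,0) S=100.7900 payoff=26.5500 vs cont=27.9673 → 27.9673 [wait]  ⇒ S*(0)=-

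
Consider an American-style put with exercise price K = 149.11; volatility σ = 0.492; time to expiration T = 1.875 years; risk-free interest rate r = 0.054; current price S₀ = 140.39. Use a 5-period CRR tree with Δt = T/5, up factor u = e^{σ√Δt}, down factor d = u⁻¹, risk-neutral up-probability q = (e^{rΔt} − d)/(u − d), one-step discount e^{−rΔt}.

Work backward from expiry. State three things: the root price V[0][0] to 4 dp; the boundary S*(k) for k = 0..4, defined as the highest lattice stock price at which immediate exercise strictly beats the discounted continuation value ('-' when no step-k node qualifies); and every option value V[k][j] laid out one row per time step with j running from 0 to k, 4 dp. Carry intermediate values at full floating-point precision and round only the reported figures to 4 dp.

price = 36.8521
boundary = - - 76.8496 56.8583 76.8496
tree:
36.8521
52.6155 19.8925
72.2604 31.7779 6.7530
92.2517 49.1187 12.7303 0.0000
107.0425 72.2604 23.9984 0.0000 0.0000
117.9857 92.2517 45.2403 0.0000 0.0000 0.0000

Δt=0.37500, u=1.35160, d=0.73987, q=0.45868, disc=e^(-rΔt)=0.97995
k=5 terminal: V=max(K-S,0) → 117.9857 92.2517 45.2403 0.0000 0.0000 0.0000
k=4: j=0 S=42.0675 intr=107.0425 cont=104.0534 V=107.0425[EX]; j=1 S=76.8496 intr=72.2604 cont=69.2713 V=72.2604[EX]; j=2 S=140.3900 intr=8.7200 cont=23.9984 V=23.9984[hold]; j=3 S=256.4667 intr=0.0000 cont=0.0000 V=0.0000[hold]; j=4 S=468.5174 intr=0.0000 cont=0.0000 V=0.0000[hold]  S*(4)=76.8496
k=3: j=0 S=56.8583 intr=92.2517 cont=89.2626 V=92.2517[EX]; j=1 S=103.8697 intr=45.2403 cont=49.1187 V=49.1187[hold]; j=2 S=189.7508 intr=0.0000 cont=12.7303 V=12.7303[hold]; j=3 S=346.6397 intr=0.0000 cont=0.0000 V=0.0000[hold]  S*(3)=56.8583
k=2: j=0 S=76.8496 intr=72.2604 cont=71.0146 V=72.2604[EX]; j=1 S=140.3900 intr=8.7200 cont=31.7779 V=31.7779[hold]; j=2 S=256.4667 intr=0.0000 cont=6.7530 V=6.7530[hold]  S*(2)=76.8496
k=1: j=0 S=103.8697 intr=45.2403 cont=52.6155 V=52.6155[hold]; j=1 S=189.7508 intr=0.0000 cont=19.8925 V=19.8925[hold]  S*(1)=-
k=0: j=0 S=140.3900 intr=8.7200 cont=36.8521 V=36.8521[hold]  S*(0)=-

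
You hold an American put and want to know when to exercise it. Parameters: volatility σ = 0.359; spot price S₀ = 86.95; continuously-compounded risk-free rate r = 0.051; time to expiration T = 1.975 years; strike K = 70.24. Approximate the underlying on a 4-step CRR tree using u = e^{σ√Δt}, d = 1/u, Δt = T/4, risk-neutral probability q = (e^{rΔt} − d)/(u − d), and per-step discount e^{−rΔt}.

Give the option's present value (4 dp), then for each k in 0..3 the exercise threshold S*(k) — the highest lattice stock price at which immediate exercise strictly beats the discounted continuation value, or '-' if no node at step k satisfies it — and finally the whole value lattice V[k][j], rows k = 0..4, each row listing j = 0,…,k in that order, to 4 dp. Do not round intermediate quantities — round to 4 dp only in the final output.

price = 6.8404
boundary = - - - 40.7948
tree:
6.8404
11.5746 2.2171
18.9362 4.4345 0.0000
29.4452 8.8695 0.0000 0.0000
38.5407 17.7400 0.0000 0.0000 0.0000

params: Δt=0.49375 u=1.28693 d=0.77704 q=0.48728 e^(-rΔt)=0.97513
t_4 payoffs: 38.5407 17.7400 0.0000 0.0000 0.0000
t_3: node(3,0) S=40.7948 payoff=29.4452 vs cont=27.6986 → 29.4452 [stop]  node(3,1) S=67.5639 payoff=2.6761 vs cont=8.8695 → 8.8695 [wait]  node(3,2) S=111.8986 payoff=0.0000 vs cont=0.0000 → 0.0000 [wait]  node(3,3) S=185.3253 payoff=0.0000 vs cont=0.0000 → 0.0000 [wait]  ⇒ S*(3)=40.7948
t_2: node(2,0) S=52.5000 payoff=17.7400 vs cont=18.9362 → 18.9362 [wait]  node(2,1) S=86.9500 payoff=0.0000 vs cont=4.4345 → 4.4345 [wait]  node(2,2) S=144.0057 payoff=0.0000 vs cont=0.0000 → 0.0000 [wait]  ⇒ S*(2)=-
t_1: node(1,0) S=67.5639 payoff=2.6761 vs cont=11.5746 → 11.5746 [wait]  node(1,1) S=111.8986 payoff=0.0000 vs cont=2.2171 → 2.2171 [wait]  ⇒ S*(1)=-
t_0: node(0,0) S=86.9500 payoff=0.0000 vs cont=6.8404 → 6.8404 [wait]  ⇒ S*(0)=-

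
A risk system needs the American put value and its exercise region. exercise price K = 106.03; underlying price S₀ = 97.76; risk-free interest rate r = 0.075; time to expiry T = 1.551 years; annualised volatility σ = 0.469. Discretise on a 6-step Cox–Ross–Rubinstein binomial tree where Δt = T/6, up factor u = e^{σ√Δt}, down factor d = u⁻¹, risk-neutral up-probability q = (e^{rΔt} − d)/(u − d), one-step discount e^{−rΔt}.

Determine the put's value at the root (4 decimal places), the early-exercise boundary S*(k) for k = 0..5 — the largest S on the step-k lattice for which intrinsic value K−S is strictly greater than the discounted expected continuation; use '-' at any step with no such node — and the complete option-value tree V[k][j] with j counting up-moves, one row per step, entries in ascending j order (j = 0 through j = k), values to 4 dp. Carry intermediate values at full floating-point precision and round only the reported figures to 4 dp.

Δt=0.25850  u=1.26928  d=0.78785  q=0.48133  discount=0.98080
step 6 (expiry): payoffs max(K−S,0) = 82.6520 68.3661 45.3503 8.2700 0.0000 0.0000 0.0000
step 5: (k=5,j=0): S=29.6734, (K−S)⁺=76.3566, hold=74.3208 ⇒ V=76.3566 exercise | (k=5,j=1): S=47.8062, (K−S)⁺=58.2238, hold=56.1879 ⇒ V=58.2238 exercise | (k=5,j=2): S=77.0198, (K−S)⁺=29.0102, hold=26.9744 ⇒ V=29.0102 exercise | (k=5,j=3): S=124.0852, (K−S)⁺=0.0000, hold=4.2070 ⇒ V=4.2070 continue | (k=5,j=4): S=199.9116, (K−S)⁺=0.0000, hold=0.0000 ⇒ V=0.0000 continue | (k=5,j=5): S=322.0740, (K−S)⁺=0.0000, hold=0.0000 ⇒ V=0.0000 continue  boundary S*=77.0198
step 4: (k=4,j=0): S=37.6639, (K−S)⁺=68.3661, hold=66.3302 ⇒ V=68.3661 exercise | (k=4,j=1): S=60.6797, (K−S)⁺=45.3503, hold=43.3144 ⇒ V=45.3503 exercise | (k=4,j=2): S=97.7600, (K−S)⁺=8.2700, hold=16.7439 ⇒ V=16.7439 continue | (k=4,j=3): S=157.4994, (K−S)⁺=0.0000, hold=2.1402 ⇒ V=2.1402 continue | (k=4,j=4): S=253.7446, (K−S)⁺=0.0000, hold=0.0000 ⇒ V=0.0000 continue  boundary S*=60.6797
step 3: (k=3,j=0): S=47.8062, (K−S)⁺=58.2238, hold=56.1879 ⇒ V=58.2238 exercise | (k=3,j=1): S=77.0198, (K−S)⁺=29.0102, hold=30.9748 ⇒ V=30.9748 continue | (k=3,j=2): S=124.0852, (K−S)⁺=0.0000, hold=9.5282 ⇒ V=9.5282 continue | (k=3,j=3): S=199.9116, (K−S)⁺=0.0000, hold=1.0887 ⇒ V=1.0887 continue  boundary S*=47.8062
step 2: (k=2,j=0): S=60.6797, (K−S)⁺=45.3503, hold=44.2419 ⇒ V=45.3503 exercise | (k=2,j=1): S=97.7600, (K−S)⁺=8.2700, hold=20.2553 ⇒ V=20.2553 continue | (k=2,j=2): S=157.4994, (K−S)⁺=0.0000, hold=5.3610 ⇒ V=5.3610 continue  boundary S*=60.6797
step 1: (k=1,j=0): S=77.0198, (K−S)⁺=29.0102, hold=32.6325 ⇒ V=32.6325 continue | (k=1,j=1): S=124.0852, (K−S)⁺=0.0000, hold=12.8350 ⇒ V=12.8350 continue  boundary S*=-
step 0: (k=0,j=0): S=97.7600, (K−S)⁺=8.2700, hold=22.6598 ⇒ V=22.6598 continue  boundary S*=-

price = 22.6598
boundary = - - 60.6797 47.8062 60.6797 77.0198
tree:
22.6598
32.6325 12.8350
45.3503 20.2553 5.3610
58.2238 30.9748 9.5282 1.0887
68.3661 45.3503 16.7439 2.1402 0.0000
76.3566 58.2238 29.0102 4.2070 0.0000 0.0000
82.6520 68.3661 45.3503 8.2700 0.0000 0.0000 0.0000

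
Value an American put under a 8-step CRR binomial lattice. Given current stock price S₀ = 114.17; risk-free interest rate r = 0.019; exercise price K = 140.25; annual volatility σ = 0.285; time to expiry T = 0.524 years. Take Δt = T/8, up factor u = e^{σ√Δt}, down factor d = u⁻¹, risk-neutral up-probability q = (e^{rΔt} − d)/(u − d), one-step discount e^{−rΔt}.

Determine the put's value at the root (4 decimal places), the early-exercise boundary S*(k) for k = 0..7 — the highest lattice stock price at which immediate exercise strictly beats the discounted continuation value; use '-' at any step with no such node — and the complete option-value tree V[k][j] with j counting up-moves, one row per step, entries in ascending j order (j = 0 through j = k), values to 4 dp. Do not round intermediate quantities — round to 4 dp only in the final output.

price = 27.6358
boundary = - - 98.6727 91.7318 98.6727 106.1389 114.1700 122.8088
tree:
27.6358
34.3991 20.6751
41.5773 27.0243 14.1272
48.5182 34.1337 19.7024 8.3674
54.9710 41.5773 26.4823 12.7044 3.8801
60.9698 48.5182 34.1111 18.6190 6.5880 1.0750
66.5466 54.9710 41.5773 26.0800 10.9101 2.1117 0.0000
71.7312 60.9698 48.5182 34.1111 17.4412 4.1483 0.0000 0.0000
76.5510 66.5466 54.9710 41.5773 26.0800 8.1488 0.0000 0.0000 0.0000

Δt=0.06550, u=1.07567, d=0.92966, q=0.49030, disc=e^(-rΔt)=0.99876
k=8 terminal: V=max(K-S,0) → 76.5510 66.5466 54.9710 41.5773 26.0800 8.1488 0.0000 0.0000 0.0000
k=7: j=0 S=68.5188 intr=71.7312 cont=71.5567 V=71.7312[EX]; j=1 S=79.2802 intr=60.9698 cont=60.7953 V=60.9698[EX]; j=2 S=91.7318 intr=48.5182 cont=48.3438 V=48.5182[EX]; j=3 S=106.1389 intr=34.1111 cont=33.9367 V=34.1111[EX]; j=4 S=122.8088 intr=17.4412 cont=17.2668 V=17.4412[EX]; j=5 S=142.0968 intr=0.0000 cont=4.1483 V=4.1483[hold]; j=6 S=164.4141 intr=0.0000 cont=0.0000 V=0.0000[hold]; j=7 S=190.2365 intr=0.0000 cont=0.0000 V=0.0000[hold]  S*(7)=122.8088
k=6: j=0 S=73.7034 intr=66.5466 cont=66.3722 V=66.5466[EX]; j=1 S=85.2790 intr=54.9710 cont=54.7965 V=54.9710[EX]; j=2 S=98.6727 intr=41.5773 cont=41.4028 V=41.5773[EX]; j=3 S=114.1700 intr=26.0800 cont=25.9056 V=26.0800[EX]; j=4 S=132.1012 intr=8.1488 cont=10.9101 V=10.9101[hold]; j=5 S=152.8487 intr=0.0000 cont=2.1117 V=2.1117[hold]; j=6 S=176.8547 intr=0.0000 cont=0.0000 V=0.0000[hold]  S*(6)=114.1700
k=5: j=0 S=79.2802 intr=60.9698 cont=60.7953 V=60.9698[EX]; j=1 S=91.7318 intr=48.5182 cont=48.3438 V=48.5182[EX]; j=2 S=106.1389 intr=34.1111 cont=33.9367 V=34.1111[EX]; j=3 S=122.8088 intr=17.4412 cont=18.6190 V=18.6190[hold]; j=4 S=142.0968 intr=0.0000 cont=6.5880 V=6.5880[hold]; j=5 S=164.4141 intr=0.0000 cont=1.0750 V=1.0750[hold]  S*(5)=106.1389
k=4: j=0 S=85.2790 intr=54.9710 cont=54.7965 V=54.9710[EX]; j=1 S=98.6727 intr=41.5773 cont=41.4028 V=41.5773[EX]; j=2 S=114.1700 intr=26.0800 cont=26.4823 V=26.4823[hold]; j=3 S=132.1012 intr=8.1488 cont=12.7044 V=12.7044[hold]; j=4 S=152.8487 intr=0.0000 cont=3.8801 V=3.8801[hold]  S*(4)=98.6727
k=3: j=0 S=91.7318 intr=48.5182 cont=48.3438 V=48.5182[EX]; j=1 S=106.1389 intr=34.1111 cont=34.1337 V=34.1337[hold]; j=2 S=122.8088 intr=17.4412 cont=19.7024 V=19.7024[hold]; j=3 S=142.0968 intr=0.0000 cont=8.3674 V=8.3674[hold]  S*(3)=91.7318
k=2: j=0 S=98.6727 intr=41.5773 cont=41.4139 V=41.5773[EX]; j=1 S=114.1700 intr=26.0800 cont=27.0243 V=27.0243[hold]; j=2 S=132.1012 intr=8.1488 cont=14.1272 V=14.1272[hold]  S*(2)=98.6727
k=1: j=0 S=106.1389 intr=34.1111 cont=34.3991 V=34.3991[hold]; j=1 S=122.8088 intr=17.4412 cont=20.6751 V=20.6751[hold]  S*(1)=-
k=0: j=0 S=114.1700 intr=26.0800 cont=27.6358 V=27.6358[hold]  S*(0)=-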